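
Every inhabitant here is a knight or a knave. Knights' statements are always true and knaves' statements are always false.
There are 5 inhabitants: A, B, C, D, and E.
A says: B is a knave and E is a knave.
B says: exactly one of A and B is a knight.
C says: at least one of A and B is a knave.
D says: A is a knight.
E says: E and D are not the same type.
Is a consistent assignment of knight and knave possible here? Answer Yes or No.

Yes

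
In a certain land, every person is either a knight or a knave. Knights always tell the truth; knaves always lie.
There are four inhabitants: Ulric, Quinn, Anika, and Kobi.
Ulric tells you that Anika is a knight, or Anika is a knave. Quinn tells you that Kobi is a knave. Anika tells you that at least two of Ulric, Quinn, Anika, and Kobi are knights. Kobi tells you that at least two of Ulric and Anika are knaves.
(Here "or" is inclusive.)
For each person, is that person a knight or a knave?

Ulric is a knight, Quinn is a knight, Anika is a knight, and Kobi is a knave.

As a knight, Ulric's statement "Anika is a knight, or Anika is a knave" should be true; it is.
As a knight, Quinn's statement "Kobi is a knave" should be true; it is.
Since Anika is a knight, "at least two of Ulric, Quinn, Anika, and Kobi are knights" needs to be true, which holds.
Kobi is a knave, and the claim "at least two of Ulric and Anika are knaves" is indeed False.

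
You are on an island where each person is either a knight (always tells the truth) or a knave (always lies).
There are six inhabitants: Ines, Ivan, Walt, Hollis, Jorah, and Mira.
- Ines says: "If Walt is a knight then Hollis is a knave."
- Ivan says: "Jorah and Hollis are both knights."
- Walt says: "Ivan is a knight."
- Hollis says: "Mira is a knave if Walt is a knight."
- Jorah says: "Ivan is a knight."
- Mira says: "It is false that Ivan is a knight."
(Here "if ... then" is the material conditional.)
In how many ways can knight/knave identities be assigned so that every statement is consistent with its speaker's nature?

2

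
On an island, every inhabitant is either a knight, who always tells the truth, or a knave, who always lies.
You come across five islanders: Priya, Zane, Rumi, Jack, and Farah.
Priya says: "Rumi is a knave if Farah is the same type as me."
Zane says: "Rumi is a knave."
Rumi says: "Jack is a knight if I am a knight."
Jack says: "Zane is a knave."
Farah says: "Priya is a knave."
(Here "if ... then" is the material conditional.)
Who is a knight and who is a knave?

Priya is a knight, Zane is a knave, Rumi is a knight, Jack is a knight, and Farah is a knave.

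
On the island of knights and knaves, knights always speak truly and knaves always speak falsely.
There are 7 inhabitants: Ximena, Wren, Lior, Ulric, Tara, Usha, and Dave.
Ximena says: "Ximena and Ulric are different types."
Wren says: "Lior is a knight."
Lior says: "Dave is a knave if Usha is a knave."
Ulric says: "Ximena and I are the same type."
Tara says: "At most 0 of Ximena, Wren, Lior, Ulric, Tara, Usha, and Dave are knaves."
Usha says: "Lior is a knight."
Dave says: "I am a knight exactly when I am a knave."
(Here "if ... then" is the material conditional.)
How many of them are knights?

The unique consistent assignment is Ximena=knight, Wren=knight, Lior=knight, Ulric=knave, Tara=knave, Usha=knight, Dave=knave.
That has 4 knights.

4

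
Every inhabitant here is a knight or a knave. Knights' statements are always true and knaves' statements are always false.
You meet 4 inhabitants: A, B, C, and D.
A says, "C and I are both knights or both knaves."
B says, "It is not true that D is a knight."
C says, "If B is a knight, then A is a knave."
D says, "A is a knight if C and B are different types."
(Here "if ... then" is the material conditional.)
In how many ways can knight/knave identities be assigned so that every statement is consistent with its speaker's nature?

1

Consistent assignments:
  A=knight, B=knave, C=knight, D=knight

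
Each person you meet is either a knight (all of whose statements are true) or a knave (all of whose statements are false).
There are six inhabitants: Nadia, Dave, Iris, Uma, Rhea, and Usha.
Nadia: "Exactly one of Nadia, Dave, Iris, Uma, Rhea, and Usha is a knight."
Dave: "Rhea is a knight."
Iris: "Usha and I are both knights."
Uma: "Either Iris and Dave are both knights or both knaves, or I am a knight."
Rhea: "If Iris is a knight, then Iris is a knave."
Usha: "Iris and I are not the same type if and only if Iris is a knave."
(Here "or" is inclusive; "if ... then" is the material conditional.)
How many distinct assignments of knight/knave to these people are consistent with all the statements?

6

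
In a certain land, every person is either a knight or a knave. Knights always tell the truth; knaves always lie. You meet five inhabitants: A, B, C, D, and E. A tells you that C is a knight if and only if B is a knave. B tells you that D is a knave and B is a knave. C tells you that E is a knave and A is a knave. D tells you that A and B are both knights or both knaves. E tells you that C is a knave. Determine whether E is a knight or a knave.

E is a knight.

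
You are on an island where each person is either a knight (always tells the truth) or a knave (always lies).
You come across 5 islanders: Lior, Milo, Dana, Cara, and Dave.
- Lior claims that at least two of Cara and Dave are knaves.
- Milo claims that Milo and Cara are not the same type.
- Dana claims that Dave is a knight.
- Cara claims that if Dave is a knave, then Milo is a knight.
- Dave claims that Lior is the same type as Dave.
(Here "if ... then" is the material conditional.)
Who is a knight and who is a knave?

Suppose Lior is a knave. Then Lior's statement "at least two of Cara and Dave are knaves" would have to be false. Checking the 16 ways to assign the others, none is consistent with every speaker.
(For instance, with Milo=knave, Dana=knave, Cara=knave, Dave=knave, Lior's claim "at least two of Cara and Dave are knaves" comes out true where it would need to be false.)
So Lior must be a knight, making "at least two of Cara and Dave are knaves" true. Taking Lior=knight, Milo=knave, Dana=knave, Cara=knave, Dave=knave, each remaining statement checks out:
  Milo (knave): "Milo and Cara are not the same type" — false. ✓
  Dana (knave): "Dave is a knight" — false. ✓
  Cara (knave): "if Dave is a knave, then Milo is a knight" — false. ✓
  Dave (knave): "Lior is the same type as Dave" — false. ✓
This is the unique consistent assignment.

Knights: Lior. Knaves: Milo, Dana, Cara, and Dave.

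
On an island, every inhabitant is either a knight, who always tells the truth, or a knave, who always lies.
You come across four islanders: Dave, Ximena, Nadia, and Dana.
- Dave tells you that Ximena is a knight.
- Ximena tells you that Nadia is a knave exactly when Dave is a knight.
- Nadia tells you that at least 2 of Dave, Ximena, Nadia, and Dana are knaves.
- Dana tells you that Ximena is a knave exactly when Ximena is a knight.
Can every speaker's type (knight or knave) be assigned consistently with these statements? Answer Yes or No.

No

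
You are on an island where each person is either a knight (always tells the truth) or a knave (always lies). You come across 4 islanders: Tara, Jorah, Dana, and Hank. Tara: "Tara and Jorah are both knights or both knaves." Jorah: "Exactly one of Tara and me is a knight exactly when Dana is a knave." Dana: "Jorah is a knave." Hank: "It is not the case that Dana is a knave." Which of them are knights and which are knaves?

Tara is a knave, Jorah is a knight, Dana is a knave, and Hank is a knave.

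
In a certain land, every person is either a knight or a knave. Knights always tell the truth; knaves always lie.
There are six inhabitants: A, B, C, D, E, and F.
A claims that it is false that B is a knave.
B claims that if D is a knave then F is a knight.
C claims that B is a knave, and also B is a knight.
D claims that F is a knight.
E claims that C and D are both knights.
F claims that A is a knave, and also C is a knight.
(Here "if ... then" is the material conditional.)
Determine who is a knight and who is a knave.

A is a knave; "it is false that B is a knave" is false, as required.
B is a knave, so "if D is a knave then F is a knight" must be false — and it is.
C is a knave; "B is a knave, and also B is a knight" is false, as required.
D is a knave, and the claim "F is a knight" is indeed false.
As a knave, E's statement "C and D are both knights" should be false; it is.
F is a knave; "A is a knave, and also C is a knight" is false, as required.

Knights: none. Knaves: A, B, C, D, E, and F.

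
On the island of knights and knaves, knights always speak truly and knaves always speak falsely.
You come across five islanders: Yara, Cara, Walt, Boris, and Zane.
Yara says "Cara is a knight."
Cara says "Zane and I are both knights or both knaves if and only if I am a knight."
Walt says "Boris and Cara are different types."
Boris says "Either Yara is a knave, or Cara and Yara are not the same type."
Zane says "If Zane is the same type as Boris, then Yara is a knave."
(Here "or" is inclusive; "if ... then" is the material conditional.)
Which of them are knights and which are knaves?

Yara is a knight, so "Cara is a knight" must be True — and it is.
Since Cara is a knight, "Zane and I are both knights or both knaves if and only if I am a knight" needs to be True, which holds.
Walt is a knight, so "Boris and Cara are different types" must be True — and it is.
Boris is a knave; "either Yara is a knave, or Cara and Yara are not the same type" is False, as required.
As a knight, Zane's statement "if Zane is the same type as Boris, then Yara is a knave" should be True; it is.

Yara is a knight, Cara is a knight, Walt is a knight, Boris is a knave, and Zane is a knight.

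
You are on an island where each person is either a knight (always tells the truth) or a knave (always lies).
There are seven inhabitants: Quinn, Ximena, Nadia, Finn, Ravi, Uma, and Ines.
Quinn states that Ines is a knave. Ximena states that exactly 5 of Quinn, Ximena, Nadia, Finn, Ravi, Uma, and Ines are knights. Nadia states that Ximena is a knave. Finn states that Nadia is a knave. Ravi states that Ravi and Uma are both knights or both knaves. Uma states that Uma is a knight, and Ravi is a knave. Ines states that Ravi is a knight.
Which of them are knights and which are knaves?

Quinn is a knight, so "Ines is a knave" must be true — and it is.
Ximena is a knave, and the claim "exactly 5 of Quinn, Ximena, Nadia, Finn, Ravi, Uma, and Ines are knights" is indeed False.
Nadia is a knight, and the claim "Ximena is a knave" is indeed true.
As a knave, Finn's statement "Nadia is a knave" should be False; it is.
As a knave, Ravi's statement "Ravi and Uma are both knights or both knaves" should be False; it is.
Uma is a knight, and the claim "Uma is a knight, and Ravi is a knave" is indeed true.
Since Ines is a knave, "Ravi is a knight" needs to be False, which holds.

Quinn is a knight, Ximena is a knave, Nadia is a knight, Finn is a knave, Ravi is a knave, Uma is a knight, and Ines is a knave.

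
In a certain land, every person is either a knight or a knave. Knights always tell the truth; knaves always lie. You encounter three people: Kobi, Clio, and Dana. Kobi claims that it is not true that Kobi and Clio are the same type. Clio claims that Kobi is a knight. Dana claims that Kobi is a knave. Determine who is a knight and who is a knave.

Suppose Kobi is a knight. Then Kobi's statement "it is not true that Kobi and Clio are the same type" would have to be true. Checking the 4 ways to assign the others, none is consistent with every speaker.
(For instance, with Clio=knave, Dana=knight, Clio's claim "Kobi is a knight" comes out true where it would need to be false.)
So Kobi must be a knave, making "it is not true that Kobi and Clio are the same type" false. Taking Kobi=knave, Clio=knave, Dana=knight, each remaining statement checks out:
  Clio (knave): "Kobi is a knight" — false. ✓
  Dana (knight): "Kobi is a knave" — true. ✓
This is the unique consistent assignment.

Knights: Dana. Knaves: Kobi and Clio.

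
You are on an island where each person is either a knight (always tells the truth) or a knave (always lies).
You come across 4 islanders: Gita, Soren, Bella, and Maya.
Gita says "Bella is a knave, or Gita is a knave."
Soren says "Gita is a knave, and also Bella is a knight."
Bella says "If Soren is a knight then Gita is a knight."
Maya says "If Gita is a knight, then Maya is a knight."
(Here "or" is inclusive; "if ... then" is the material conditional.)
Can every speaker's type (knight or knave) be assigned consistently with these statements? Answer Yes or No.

No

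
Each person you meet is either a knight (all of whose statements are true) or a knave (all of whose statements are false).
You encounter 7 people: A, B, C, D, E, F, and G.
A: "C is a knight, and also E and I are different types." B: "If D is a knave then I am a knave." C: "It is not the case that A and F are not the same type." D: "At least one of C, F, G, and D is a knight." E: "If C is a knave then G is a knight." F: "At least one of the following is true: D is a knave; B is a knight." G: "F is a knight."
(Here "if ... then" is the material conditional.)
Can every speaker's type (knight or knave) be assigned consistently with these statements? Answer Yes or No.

Yes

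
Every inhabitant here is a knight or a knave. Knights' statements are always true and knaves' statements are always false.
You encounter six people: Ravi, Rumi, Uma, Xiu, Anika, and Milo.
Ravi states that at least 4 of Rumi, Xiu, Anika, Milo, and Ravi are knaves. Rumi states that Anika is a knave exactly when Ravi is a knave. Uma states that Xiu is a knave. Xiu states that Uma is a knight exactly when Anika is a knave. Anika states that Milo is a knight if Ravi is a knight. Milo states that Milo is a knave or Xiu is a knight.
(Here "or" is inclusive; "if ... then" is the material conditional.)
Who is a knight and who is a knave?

Ravi is a knave, so "at least 4 of Rumi, Xiu, Anika, Milo, and Ravi are knaves" must be false — and it is.
Rumi is a knave; "Anika is a knave exactly when Ravi is a knave" is false, as required.
Uma is a knave, so "Xiu is a knave" must be false — and it is.
As a knight, Xiu's statement "Uma is a knight exactly when Anika is a knave" should be True; it is.
Anika is a knight, and the claim "Milo is a knight if Ravi is a knight" is indeed True.
Milo (knight): "Milo is a knave or Xiu is a knight" — True. ✓

Knights: Xiu, Anika, and Milo. Knaves: Ravi, Rumi, and Uma.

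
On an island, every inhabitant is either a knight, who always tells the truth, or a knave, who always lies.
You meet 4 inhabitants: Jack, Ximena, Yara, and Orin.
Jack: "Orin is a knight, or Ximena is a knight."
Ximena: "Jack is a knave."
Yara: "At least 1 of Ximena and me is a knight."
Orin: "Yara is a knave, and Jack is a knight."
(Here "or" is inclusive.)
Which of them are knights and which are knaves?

Jack is a knight, Ximena is a knave, Yara is a knave, and Orin is a knight.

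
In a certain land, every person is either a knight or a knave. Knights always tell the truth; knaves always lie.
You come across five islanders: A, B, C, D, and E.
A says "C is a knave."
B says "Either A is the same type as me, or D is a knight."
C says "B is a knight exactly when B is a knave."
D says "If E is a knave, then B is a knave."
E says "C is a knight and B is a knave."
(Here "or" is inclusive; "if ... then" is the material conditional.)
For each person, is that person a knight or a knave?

A is a knight, B is a knight, C is a knave, D is a knave, and E is a knave.

Suppose A is a knave. Then A's statement "C is a knave" would have to be false. Checking the 16 ways to assign the others, none is consistent with every speaker.
(For instance, with B=knight, C=knave, D=knave, E=knave, A's claim "C is a knave" comes out true where it would need to be false.)
So A must be a knight, making "C is a knave" true. Taking A=knight, B=knight, C=knave, D=knave, E=knave, each remaining statement checks out:
  B (knight): "either A is the same type as me, or D is a knight" — true. ✓
  C (knave): "B is a knight exactly when B is a knave" — false. ✓
  D (knave): "if E is a knave, then B is a knave" — false. ✓
  E (knave): "C is a knight and B is a knave" — false. ✓
This is the unique consistent assignment.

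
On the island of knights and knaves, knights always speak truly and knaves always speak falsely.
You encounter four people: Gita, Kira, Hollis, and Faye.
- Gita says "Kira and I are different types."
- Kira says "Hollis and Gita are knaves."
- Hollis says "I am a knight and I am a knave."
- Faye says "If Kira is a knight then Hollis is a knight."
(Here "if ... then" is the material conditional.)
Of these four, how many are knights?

The unique consistent assignment is Gita=knight, Kira=knave, Hollis=knave, Faye=knight.
That has 2 knights.

2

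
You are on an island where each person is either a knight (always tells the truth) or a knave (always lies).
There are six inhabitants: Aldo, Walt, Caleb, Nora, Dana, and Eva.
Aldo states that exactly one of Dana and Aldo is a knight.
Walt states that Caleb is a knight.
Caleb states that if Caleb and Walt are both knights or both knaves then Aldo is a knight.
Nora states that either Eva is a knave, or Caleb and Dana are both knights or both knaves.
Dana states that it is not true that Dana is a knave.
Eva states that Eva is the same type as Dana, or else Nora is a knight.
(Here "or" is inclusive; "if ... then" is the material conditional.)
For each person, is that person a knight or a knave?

Aldo is a knave, so "exactly one of Dana and Aldo is a knight" must be false — and it is.
Walt is a knave, so "Caleb is a knight" must be false — and it is.
Caleb is a knave, so "if Caleb and Walt are both knights or both knaves then Aldo is a knight" must be false — and it is.
As a knight, Nora's statement "either Eva is a knave, or Caleb and Dana are both knights or both knaves" should be True; it is.
Dana is a knave; "it is not true that Dana is a knave" is false, as required.
Eva is a knight, so "Eva is the same type as Dana, or else Nora is a knight" must be True — and it is.

Aldo is a knave, Walt is a knave, Caleb is a knave, Nora is a knight, Dana is a knave, and Eva is a knight.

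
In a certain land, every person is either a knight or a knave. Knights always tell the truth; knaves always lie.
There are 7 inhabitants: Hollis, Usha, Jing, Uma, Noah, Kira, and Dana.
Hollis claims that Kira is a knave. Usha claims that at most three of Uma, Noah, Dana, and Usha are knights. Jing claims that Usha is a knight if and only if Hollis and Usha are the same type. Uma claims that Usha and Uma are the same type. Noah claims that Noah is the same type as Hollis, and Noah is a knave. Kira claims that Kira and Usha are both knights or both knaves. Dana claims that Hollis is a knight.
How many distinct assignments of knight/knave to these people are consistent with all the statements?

2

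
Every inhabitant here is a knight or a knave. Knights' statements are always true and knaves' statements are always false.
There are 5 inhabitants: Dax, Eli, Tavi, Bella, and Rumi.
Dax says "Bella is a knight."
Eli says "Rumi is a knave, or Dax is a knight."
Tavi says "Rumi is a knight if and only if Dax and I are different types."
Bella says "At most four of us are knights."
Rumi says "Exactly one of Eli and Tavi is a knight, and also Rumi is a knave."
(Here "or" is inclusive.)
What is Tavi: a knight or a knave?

Tavi is a knight.

Consistent assignments: {Dax=knight, Eli=knight, Tavi=knight, Bella=knight, Rumi=knave}
In every consistent assignment, Tavi is a knight.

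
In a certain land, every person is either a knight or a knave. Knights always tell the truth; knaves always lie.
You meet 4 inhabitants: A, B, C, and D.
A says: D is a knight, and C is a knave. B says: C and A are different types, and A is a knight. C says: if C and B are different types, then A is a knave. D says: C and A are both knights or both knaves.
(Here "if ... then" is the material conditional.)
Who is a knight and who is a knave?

Knights: C. Knaves: A, B, and D.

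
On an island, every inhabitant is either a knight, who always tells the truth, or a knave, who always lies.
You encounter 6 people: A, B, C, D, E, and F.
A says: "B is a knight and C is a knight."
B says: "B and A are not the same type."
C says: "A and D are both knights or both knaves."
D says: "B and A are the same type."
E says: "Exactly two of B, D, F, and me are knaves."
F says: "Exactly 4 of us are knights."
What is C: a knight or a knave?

C is a knave.

Consistent assignments: {A=knave, B=knave, C=knave, D=knight, E=knight, F=knave}; {A=knave, B=knave, C=knave, D=knight, E=knave, F=knave}
In every consistent assignment, C is a knave.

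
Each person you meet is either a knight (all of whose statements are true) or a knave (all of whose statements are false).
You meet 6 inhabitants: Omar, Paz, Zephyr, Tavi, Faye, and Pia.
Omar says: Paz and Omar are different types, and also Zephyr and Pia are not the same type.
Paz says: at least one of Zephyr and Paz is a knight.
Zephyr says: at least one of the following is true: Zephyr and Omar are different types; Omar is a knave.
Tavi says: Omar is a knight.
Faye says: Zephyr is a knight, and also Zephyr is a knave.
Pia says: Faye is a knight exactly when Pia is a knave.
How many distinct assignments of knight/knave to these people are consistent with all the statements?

1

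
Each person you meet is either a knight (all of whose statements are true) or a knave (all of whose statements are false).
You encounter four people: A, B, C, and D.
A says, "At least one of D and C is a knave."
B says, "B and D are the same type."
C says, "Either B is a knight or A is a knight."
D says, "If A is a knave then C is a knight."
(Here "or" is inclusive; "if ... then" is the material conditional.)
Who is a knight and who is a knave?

A is a knave, B is a knight, C is a knight, and D is a knight.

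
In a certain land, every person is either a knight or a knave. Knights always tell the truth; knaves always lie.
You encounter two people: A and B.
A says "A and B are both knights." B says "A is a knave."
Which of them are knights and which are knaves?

A is a knave; "A and B are both knights" is False, as required.
As a knight, B's statement "A is a knave" should be True; it is.

A is a knave and B is a knight.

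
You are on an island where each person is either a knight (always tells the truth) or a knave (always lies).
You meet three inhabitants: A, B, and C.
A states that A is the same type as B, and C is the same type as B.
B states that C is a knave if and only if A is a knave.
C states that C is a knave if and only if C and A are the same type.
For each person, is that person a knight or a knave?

Suppose A is a knight. Then A's statement "A is the same type as B, and C is the same type as B" would have to be true. Checking the 4 ways to assign the others, none is consistent with every speaker.
(For instance, with B=knave, C=knight, A's claim "A is the same type as B, and C is the same type as B" comes out false where it would need to be true.)
So A must be a knave, making "A is the same type as B, and C is the same type as B" false. Taking A=knave, B=knave, C=knight, each remaining statement checks out:
  B (knave): "C is a knave if and only if A is a knave" — false. ✓
  C (knight): "C is a knave if and only if C and A are the same type" — true. ✓
This is the unique consistent assignment.

A is a knave, B is a knave, and C is a knight.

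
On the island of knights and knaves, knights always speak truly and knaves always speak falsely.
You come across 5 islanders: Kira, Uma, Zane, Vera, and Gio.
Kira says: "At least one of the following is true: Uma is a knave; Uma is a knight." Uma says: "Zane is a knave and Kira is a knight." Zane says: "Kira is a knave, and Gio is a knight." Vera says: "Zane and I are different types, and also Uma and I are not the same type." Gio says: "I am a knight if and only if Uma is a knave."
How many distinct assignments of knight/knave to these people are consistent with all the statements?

0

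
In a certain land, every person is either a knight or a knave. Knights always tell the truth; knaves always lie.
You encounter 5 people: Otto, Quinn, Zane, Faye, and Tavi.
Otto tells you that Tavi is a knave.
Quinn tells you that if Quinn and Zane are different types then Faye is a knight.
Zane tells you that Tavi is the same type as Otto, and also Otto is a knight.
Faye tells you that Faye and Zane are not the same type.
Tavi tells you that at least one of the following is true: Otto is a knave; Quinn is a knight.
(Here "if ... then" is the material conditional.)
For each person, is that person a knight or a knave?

Otto is a knave, Quinn is a knight, Zane is a knave, Faye is a knight, and Tavi is a knight.

As a knave, Otto's statement "Tavi is a knave" should be False; it is.
Quinn is a knight, so "if Quinn and Zane are different types then Faye is a knight" must be true — and it is.
As a knave, Zane's statement "Tavi is the same type as Otto, and also Otto is a knight" should be False; it is.
Faye is a knight; "Faye and Zane are not the same type" is true, as required.
As a knight, Tavi's statement "at least one of the following is true: Otto is a knave; Quinn is a knight" should be true; it is.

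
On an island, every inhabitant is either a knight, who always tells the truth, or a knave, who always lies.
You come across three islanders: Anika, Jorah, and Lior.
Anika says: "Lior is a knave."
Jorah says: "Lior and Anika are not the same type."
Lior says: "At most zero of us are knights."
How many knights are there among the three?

2

The unique consistent assignment is Anika=knight, Jorah=knight, Lior=knave.
That has 2 knights.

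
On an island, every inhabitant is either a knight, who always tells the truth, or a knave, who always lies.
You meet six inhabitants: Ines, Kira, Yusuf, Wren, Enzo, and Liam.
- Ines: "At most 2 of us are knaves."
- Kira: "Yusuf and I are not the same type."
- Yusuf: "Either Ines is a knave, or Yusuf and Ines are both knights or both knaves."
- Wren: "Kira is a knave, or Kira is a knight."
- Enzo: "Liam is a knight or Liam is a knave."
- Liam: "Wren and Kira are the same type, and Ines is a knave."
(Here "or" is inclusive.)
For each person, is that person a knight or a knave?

Ines (knight): "at most 2 of us are knaves" — True. ✓
Since Kira is a knight, "Yusuf and I are not the same type" needs to be True, which holds.
Yusuf is a knave, so "either Ines is a knave, or Yusuf and Ines are both knights or both knaves" must be False — and it is.
Wren is a knight; "Kira is a knave, or Kira is a knight" is True, as required.
As a knight, Enzo's statement "Liam is a knight or Liam is a knave" should be True; it is.
Liam is a knave, so "Wren and Kira are the same type, and Ines is a knave" must be False — and it is.

Knights: Ines, Kira, Wren, and Enzo. Knaves: Yusuf and Liam.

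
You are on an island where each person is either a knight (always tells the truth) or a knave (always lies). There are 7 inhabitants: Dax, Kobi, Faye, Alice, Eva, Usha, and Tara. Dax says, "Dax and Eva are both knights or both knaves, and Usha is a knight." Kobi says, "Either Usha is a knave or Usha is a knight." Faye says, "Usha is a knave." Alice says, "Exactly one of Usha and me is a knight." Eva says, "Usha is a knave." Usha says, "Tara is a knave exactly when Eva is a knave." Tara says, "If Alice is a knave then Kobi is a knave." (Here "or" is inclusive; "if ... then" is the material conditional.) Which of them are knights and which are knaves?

Dax is a knave, so "Dax and Eva are both knights or both knaves, and Usha is a knight" must be False — and it is.
Kobi is a knight; "either Usha is a knave or Usha is a knight" is true, as required.
As a knight, Faye's statement "Usha is a knave" should be true; it is.
As a knave, Alice's statement "exactly one of Usha and me is a knight" should be False; it is.
Eva is a knight, so "Usha is a knave" must be true — and it is.
As a knave, Usha's statement "Tara is a knave exactly when Eva is a knave" should be False; it is.
Tara is a knave; "if Alice is a knave then Kobi is a knave" is False, as required.

Dax is a knave, Kobi is a knight, Faye is a knight, Alice is a knave, Eva is a knight, Usha is a knave, and Tara is a knave.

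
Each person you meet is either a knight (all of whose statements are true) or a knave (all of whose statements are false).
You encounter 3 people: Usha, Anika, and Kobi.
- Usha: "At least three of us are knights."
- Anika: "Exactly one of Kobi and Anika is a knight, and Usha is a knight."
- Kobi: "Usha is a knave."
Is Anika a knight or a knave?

Anika is a knave.

Consistent assignments: {Usha=knave, Anika=knave, Kobi=knight}
In every consistent assignment, Anika is a knave.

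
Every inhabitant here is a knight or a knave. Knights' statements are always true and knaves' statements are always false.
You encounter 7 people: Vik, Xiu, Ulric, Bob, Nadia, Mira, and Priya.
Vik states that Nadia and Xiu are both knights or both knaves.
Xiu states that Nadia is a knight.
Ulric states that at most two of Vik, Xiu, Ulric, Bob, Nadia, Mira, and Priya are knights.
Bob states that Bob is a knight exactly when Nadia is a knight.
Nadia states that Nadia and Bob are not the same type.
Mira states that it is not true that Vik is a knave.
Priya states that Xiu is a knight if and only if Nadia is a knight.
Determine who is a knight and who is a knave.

Vik is a knight, Xiu is a knight, Ulric is a knave, Bob is a knave, Nadia is a knight, Mira is a knight, and Priya is a knight.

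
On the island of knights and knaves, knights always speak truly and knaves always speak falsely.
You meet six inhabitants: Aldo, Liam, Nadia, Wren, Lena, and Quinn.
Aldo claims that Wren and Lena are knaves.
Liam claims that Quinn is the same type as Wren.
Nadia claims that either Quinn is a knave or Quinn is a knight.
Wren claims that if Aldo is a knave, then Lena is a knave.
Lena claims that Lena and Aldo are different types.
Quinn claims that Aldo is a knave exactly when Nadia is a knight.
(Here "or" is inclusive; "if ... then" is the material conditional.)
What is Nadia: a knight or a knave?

Nadia is a knight.

Consistent assignments: {Aldo=knave, Liam=knight, Nadia=knight, Wren=knight, Lena=knave, Quinn=knight}; {Aldo=knave, Liam=knave, Nadia=knight, Wren=knave, Lena=knight, Quinn=knight}
In every consistent assignment, Nadia is a knight.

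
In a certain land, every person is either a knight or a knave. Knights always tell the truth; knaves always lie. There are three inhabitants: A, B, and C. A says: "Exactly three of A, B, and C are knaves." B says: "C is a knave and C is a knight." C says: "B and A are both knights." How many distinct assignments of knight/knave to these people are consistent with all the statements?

0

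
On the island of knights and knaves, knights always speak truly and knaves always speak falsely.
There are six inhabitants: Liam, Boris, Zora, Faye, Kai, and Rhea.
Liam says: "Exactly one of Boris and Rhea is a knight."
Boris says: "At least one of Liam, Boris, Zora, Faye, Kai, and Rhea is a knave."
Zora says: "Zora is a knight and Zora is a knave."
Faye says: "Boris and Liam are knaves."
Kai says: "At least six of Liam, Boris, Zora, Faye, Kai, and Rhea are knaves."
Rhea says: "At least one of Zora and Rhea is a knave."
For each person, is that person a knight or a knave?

Liam is a knave, Boris is a knight, Zora is a knave, Faye is a knave, Kai is a knave, and Rhea is a knight.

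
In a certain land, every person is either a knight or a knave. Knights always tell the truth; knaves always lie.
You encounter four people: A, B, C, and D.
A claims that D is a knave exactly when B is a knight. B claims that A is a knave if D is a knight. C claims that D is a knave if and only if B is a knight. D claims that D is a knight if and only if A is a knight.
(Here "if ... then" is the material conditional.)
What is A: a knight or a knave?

Consistent assignments: {A=knight, B=knight, C=knight, D=knave}; {A=knight, B=knave, C=knight, D=knight}
In every consistent assignment, A is a knight.

A is a knight.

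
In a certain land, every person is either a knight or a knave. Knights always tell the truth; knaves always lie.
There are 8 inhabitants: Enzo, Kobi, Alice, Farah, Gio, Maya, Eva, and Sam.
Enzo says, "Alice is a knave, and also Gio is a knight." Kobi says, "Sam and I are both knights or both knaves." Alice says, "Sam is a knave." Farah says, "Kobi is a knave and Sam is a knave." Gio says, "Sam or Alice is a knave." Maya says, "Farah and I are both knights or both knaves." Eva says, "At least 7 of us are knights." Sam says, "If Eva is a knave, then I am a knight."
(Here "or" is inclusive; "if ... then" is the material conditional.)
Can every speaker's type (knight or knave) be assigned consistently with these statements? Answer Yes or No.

No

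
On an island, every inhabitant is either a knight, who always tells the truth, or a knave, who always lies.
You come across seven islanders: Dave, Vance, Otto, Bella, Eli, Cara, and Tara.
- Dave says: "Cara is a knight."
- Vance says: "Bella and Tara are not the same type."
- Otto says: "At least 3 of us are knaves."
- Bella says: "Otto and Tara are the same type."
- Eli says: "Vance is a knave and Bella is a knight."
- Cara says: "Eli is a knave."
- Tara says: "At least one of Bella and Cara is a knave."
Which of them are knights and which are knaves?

Since Dave is a knave, "Cara is a knight" needs to be false, which holds.
Vance is a knave, and the claim "Bella and Tara are not the same type" is indeed false.
As a knight, Otto's statement "at least 3 of us are knaves" should be true; it is.
Bella is a knight, so "Otto and Tara are the same type" must be true — and it is.
As a knight, Eli's statement "Vance is a knave and Bella is a knight" should be true; it is.
As a knave, Cara's statement "Eli is a knave" should be false; it is.
Tara is a knight, and the claim "at least one of Bella and Cara is a knave" is indeed true.

Knights: Otto, Bella, Eli, and Tara. Knaves: Dave, Vance, and Cara.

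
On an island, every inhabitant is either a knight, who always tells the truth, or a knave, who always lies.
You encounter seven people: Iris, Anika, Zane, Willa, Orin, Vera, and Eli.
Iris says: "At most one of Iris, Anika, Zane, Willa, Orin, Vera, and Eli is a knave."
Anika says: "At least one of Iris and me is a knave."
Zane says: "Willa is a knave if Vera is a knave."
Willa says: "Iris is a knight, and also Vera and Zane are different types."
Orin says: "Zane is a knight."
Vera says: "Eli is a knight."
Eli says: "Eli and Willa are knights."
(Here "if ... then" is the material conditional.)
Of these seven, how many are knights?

The unique consistent assignment is Iris=knave, Anika=knight, Zane=knight, Willa=knave, Orin=knight, Vera=knave, Eli=knave.
That has 3 knights.

3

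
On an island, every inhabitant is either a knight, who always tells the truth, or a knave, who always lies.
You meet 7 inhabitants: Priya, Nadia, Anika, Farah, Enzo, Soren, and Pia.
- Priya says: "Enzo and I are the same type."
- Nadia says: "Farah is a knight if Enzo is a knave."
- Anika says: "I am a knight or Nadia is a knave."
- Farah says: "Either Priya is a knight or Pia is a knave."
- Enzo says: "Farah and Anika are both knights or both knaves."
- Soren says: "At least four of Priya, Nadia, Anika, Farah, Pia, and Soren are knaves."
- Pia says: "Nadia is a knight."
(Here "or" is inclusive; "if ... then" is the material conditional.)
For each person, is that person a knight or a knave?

Priya is a knight; "Enzo and I are the same type" is true, as required.
Nadia (knight): "Farah is a knight if Enzo is a knave" — true. ✓
Since Anika is a knight, "I am a knight or Nadia is a knave" needs to be true, which holds.
Farah is a knight, and the claim "either Priya is a knight or Pia is a knave" is indeed true.
Enzo is a knight, and the claim "Farah and Anika are both knights or both knaves" is indeed true.
Soren is a knave, and the claim "at least four of Priya, Nadia, Anika, Farah, Pia, and Soren are knaves" is indeed False.
Pia (knight): "Nadia is a knight" — true. ✓

Priya is a knight, Nadia is a knight, Anika is a knight, Farah is a knight, Enzo is a knight, Soren is a knave, and Pia is a knight.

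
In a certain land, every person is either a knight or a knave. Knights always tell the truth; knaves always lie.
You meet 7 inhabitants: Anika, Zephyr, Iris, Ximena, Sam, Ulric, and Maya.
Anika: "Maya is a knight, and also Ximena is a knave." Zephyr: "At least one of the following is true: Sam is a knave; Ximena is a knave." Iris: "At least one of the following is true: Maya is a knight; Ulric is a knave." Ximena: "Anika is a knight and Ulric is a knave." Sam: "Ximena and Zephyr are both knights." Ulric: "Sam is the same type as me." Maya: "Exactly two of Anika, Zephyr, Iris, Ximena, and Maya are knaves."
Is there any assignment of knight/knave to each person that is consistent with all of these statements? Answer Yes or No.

No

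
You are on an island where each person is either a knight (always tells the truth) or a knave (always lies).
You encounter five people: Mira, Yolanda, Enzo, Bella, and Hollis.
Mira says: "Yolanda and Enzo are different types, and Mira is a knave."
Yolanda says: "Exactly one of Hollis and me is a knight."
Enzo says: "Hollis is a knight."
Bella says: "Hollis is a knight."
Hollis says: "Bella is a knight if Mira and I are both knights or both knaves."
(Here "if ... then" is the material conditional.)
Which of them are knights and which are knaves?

Mira is a knave, Yolanda is a knave, Enzo is a knave, Bella is a knave, and Hollis is a knave.

Mira is a knave, so "Yolanda and Enzo are different types, and Mira is a knave" must be false — and it is.
Yolanda is a knave, and the claim "exactly one of Hollis and me is a knight" is indeed false.
Since Enzo is a knave, "Hollis is a knight" needs to be false, which holds.
As a knave, Bella's statement "Hollis is a knight" should be false; it is.
Hollis is a knave, so "Bella is a knight if Mira and I are both knights or both knaves" must be false — and it is.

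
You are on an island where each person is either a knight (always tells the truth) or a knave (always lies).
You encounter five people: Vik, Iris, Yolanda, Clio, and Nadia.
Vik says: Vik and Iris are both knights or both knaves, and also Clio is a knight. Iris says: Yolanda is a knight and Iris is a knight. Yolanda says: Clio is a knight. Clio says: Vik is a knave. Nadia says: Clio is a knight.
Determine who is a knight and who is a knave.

Vik is a knave, Iris is a knight, Yolanda is a knight, Clio is a knight, and Nadia is a knight.

Vik (knave): "Vik and Iris are both knights or both knaves, and also Clio is a knight" — False. ✓
Iris is a knight, so "Yolanda is a knight and Iris is a knight" must be true — and it is.
Yolanda (knight): "Clio is a knight" — true. ✓
Since Clio is a knight, "Vik is a knave" needs to be true, which holds.
Nadia is a knight; "Clio is a knight" is true, as required.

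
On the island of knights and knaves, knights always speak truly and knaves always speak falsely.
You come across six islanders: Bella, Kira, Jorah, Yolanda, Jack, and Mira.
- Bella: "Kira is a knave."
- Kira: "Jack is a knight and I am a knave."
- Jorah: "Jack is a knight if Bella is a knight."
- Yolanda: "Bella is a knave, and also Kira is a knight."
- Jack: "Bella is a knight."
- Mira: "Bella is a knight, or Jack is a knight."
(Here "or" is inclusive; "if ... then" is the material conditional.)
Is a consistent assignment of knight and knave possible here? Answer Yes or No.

No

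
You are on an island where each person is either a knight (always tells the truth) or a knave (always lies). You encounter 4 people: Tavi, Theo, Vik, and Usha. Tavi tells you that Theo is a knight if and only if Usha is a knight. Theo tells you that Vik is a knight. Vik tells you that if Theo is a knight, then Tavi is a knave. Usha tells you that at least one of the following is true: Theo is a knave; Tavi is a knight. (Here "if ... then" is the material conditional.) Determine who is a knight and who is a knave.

Suppose Tavi is a knight. Then Tavi's statement "Theo is a knight if and only if Usha is a knight" would have to be true. Checking the 8 ways to assign the others, none is consistent with every speaker.
(For instance, with Theo=knight, Vik=knight, Usha=knave, Tavi's claim "Theo is a knight if and only if Usha is a knight" comes out false where it would need to be true.)
So Tavi must be a knave, making "Theo is a knight if and only if Usha is a knight" false. Taking Tavi=knave, Theo=knight, Vik=knight, Usha=knave, each remaining statement checks out:
  Theo (knight): "Vik is a knight" — true. ✓
  Vik (knight): "if Theo is a knight, then Tavi is a knave" — true. ✓
  Usha (knave): "at least one of the following is true: Theo is a knave; Tavi is a knight" — false. ✓
This is the unique consistent assignment.

Tavi is a knave, Theo is a knight, Vik is a knight, and Usha is a knave.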